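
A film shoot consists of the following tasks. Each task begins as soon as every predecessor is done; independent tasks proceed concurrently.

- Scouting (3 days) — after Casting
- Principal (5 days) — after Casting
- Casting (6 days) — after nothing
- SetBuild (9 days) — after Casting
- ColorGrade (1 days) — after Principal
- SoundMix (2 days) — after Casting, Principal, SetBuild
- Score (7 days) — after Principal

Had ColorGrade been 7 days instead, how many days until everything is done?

The binding path is Casting→Principal→Score = 6+5+7 = 18; finish at 18 days.
The longest path through ColorGrade is only 12 days, so ColorGrade has float 6.
That remains the longest chain; total 18 days.

18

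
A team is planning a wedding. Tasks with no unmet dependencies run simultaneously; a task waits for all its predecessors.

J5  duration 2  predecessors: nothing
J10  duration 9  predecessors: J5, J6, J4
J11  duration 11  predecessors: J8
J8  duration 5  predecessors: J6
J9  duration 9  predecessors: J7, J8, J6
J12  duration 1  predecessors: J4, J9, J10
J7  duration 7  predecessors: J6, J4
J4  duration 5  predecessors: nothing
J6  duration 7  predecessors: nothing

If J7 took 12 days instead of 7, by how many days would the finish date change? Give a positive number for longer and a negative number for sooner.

5

The binding path is J6→J7→J9→J12 = 7+7+9+1 = 24; finish at 24 days.
J7 lies on that path, so at 12 days the path becomes 29 days.
That remains the longest chain; total 29 days.
Change in finish: 29 − 24 = +5 days.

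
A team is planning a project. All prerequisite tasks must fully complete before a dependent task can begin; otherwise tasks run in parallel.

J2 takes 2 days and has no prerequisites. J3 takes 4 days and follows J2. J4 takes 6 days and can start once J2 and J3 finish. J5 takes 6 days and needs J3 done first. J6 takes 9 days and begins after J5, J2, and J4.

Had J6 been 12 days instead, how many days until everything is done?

As given, the longest chain is J2→J3→J4→J6 = 2+4+6+9 = 21, so the finish is 21 days.
J6 is on the critical path; changing it to 12 makes that path 24 days.
The critical path is still J2→J3→J4→J6; finish is now 24 days.

24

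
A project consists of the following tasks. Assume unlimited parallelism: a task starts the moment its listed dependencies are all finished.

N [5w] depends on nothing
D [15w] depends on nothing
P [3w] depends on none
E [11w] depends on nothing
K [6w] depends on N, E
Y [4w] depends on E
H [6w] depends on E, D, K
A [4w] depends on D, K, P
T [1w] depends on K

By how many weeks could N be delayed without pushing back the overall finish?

6

Critical path: E→K→H = 11+6+6 = 23, so the finish is 23 weeks.
Longest path through N: 17 weeks (earliest finish 5, latest finish 11).
So N can slip 11 − 5 = 6 weeks.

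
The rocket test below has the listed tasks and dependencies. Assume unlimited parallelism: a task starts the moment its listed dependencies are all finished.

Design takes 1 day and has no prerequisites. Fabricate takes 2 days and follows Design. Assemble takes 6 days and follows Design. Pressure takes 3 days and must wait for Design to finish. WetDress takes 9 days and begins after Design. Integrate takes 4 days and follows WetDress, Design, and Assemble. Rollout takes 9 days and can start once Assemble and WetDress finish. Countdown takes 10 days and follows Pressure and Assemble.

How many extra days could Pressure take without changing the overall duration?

The longest chain is Design→WetDress→Rollout = 1+9+9 = 19; overall finish 19 days.
The longest chain containing Pressure totals 14 days.
Slack of Pressure = 6 − 1 = 5 days.

5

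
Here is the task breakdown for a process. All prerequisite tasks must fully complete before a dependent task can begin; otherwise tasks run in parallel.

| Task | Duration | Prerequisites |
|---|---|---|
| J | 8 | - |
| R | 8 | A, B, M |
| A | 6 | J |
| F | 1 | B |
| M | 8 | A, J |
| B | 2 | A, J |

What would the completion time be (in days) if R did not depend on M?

24

Before: longest chain J→A→M→R = 8+6+8+8 = 30, finish 30.
Without M→R, R's earliest start moves from 22 to 16.
The longest chain is now J→A→B→R = 8+6+2+8 = 24, so the project takes 24 days.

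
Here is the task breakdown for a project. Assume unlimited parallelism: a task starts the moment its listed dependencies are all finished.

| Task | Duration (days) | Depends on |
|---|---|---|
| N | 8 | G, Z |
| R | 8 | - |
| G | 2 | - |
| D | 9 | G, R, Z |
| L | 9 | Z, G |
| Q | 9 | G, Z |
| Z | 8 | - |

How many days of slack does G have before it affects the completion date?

6

The longest chain is Z→L = 8+9 = 17; overall finish 17 days.
Longest path through G: 11 days (earliest finish 2, latest finish 8).
So G can slip 8 − 2 = 6 days.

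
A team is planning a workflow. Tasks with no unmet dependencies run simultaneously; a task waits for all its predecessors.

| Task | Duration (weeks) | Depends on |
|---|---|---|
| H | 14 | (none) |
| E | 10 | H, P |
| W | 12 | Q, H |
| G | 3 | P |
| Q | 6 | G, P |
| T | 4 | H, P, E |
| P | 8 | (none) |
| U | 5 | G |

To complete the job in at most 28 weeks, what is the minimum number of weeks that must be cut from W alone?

1

Current finish: 29 weeks; target: 28.
W is on every critical path, so each week cut from W cuts the finish by one (this holds down to a finish of 28).
Need 29 − 28 = 1 week off W → W becomes 11 weeks, finish becomes 28.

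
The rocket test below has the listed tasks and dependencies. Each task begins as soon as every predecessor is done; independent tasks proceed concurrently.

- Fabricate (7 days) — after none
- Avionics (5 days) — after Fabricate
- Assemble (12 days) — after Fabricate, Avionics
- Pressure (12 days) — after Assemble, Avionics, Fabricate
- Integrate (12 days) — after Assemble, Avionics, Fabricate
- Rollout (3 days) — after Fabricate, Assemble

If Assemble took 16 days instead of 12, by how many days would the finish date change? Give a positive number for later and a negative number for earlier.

4

Baseline: Fabricate→Avionics→Assemble→Pressure = 7+5+12+12 = 36 → 36 days.
Since Assemble is critical, the +4 change carries straight to that chain (now 40 days).
The critical path is still Fabricate→Avionics→Assemble→Pressure; finish is now 40 days.
Change in finish: 40 − 36 = +4 days.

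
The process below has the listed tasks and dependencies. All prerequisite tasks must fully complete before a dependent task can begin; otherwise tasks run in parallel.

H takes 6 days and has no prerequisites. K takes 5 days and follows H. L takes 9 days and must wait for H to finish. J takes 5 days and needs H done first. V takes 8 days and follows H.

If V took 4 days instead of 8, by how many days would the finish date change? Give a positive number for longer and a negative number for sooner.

0

The binding path is H→L = 6+9 = 15; finish at 15 days.
The longest path through V is only 14 days, so V has float 1.
No other chain overtakes it, so the finish is 15 days.
Change in finish: 15 − 15 = +0 days.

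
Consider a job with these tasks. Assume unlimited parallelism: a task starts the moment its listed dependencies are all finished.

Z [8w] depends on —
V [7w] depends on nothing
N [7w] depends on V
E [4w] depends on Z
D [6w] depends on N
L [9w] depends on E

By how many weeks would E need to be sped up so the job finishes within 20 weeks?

1

Current finish: 21 weeks; target: 20.
E is on every critical path, so each week cut from E cuts the finish by one (this holds down to a finish of 20).
Need 21 − 20 = 1 week off E → E becomes 3 weeks, finish becomes 20.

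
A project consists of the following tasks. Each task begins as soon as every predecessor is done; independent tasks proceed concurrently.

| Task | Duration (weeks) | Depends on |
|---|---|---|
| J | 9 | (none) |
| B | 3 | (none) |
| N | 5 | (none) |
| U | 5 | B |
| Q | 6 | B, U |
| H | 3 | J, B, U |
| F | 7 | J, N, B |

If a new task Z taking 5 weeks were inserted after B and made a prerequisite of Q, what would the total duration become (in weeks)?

16

Originally the project takes 16 weeks.
With Z inserted, Q now waits for max(B, U, Z).
New critical path: J→F = 9+7 = 16 ⇒ 16 weeks.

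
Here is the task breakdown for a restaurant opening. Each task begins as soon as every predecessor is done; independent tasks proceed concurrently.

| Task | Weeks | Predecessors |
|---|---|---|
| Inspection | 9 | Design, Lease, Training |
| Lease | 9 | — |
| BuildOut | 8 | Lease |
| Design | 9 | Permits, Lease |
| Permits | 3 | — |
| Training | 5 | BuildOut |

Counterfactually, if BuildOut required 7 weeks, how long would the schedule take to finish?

30

Actual critical path: Lease→BuildOut→Training→Inspection = 9+8+5+9 = 31 ⇒ 31 weeks.
BuildOut lies on that path, so at 7 weeks the path becomes 30 weeks.
No other chain overtakes it, so the finish is 30 weeks.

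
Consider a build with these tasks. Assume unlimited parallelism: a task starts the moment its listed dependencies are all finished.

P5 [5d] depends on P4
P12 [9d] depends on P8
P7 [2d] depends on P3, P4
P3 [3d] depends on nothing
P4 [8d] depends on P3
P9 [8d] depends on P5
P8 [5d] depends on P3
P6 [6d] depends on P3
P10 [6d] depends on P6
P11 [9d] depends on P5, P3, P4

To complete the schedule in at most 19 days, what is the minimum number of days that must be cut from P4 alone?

Current finish: 25 days; target: 19.
P4 is on every critical path, so each day cut from P4 cuts the finish by one (this holds down to a finish of 18).
Need 25 − 19 = 6 days off P4 → P4 becomes 2 days, finish becomes 19.

6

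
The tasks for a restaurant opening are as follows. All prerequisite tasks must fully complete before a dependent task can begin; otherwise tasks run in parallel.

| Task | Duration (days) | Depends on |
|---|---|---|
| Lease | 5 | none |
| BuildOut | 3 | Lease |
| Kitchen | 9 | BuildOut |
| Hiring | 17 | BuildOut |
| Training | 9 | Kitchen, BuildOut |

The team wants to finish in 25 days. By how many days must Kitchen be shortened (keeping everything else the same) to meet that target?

1

Current finish: 26 days; target: 25.
Kitchen is on every critical path, so each day cut from Kitchen cuts the finish by one (this holds down to a finish of 25).
Need 26 − 25 = 1 day off Kitchen → Kitchen becomes 8 days, finish becomes 25.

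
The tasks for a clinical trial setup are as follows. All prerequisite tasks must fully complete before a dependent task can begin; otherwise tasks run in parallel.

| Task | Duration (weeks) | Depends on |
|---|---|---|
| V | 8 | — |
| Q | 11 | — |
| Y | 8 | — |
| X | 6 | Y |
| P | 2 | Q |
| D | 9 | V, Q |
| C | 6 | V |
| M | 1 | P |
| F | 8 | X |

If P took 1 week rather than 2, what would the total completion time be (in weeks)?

Critical path before the change: Y→X→F = 8+6+8 = 22 giving 22 weeks.
P is off the critical path — its longest chain is 14 weeks, giving 8 of slack.
The critical path is still Y→X→F; finish is now 22 weeks.

22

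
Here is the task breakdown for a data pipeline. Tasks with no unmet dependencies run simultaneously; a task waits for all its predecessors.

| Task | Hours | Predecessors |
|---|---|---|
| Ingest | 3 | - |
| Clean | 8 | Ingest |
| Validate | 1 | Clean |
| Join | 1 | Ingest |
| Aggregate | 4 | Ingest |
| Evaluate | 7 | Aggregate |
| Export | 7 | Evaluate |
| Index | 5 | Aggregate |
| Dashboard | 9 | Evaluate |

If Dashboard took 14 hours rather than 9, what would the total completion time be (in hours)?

28

Baseline: Ingest→Aggregate→Evaluate→Dashboard = 3+4+7+9 = 23 → 23 hours.
Dashboard is on the critical path; changing it to 14 makes that path 28 hours.
That remains the longest chain; total 28 hours.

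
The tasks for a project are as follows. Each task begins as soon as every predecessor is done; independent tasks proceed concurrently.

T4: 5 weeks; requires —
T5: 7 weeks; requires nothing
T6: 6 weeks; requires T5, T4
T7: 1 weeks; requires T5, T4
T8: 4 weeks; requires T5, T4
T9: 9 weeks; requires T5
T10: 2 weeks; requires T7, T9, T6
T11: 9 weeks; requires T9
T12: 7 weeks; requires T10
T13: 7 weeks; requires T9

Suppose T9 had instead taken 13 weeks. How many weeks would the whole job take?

The binding path is T5→T9→T10→T12 = 7+9+2+7 = 25; finish at 25 weeks.
Since T9 is critical, the +4 change carries straight to that chain (now 29 weeks).
No other chain overtakes it, so the finish is 29 weeks.

29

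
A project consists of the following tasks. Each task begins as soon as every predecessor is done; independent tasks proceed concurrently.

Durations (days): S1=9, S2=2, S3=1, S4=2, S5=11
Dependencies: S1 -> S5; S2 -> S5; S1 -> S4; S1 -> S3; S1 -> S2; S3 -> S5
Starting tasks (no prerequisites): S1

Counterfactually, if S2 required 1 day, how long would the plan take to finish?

21

The binding path is S1→S2→S5 = 9+2+11 = 22; finish at 22 days.
S2 is on the critical path; changing it to 1 makes that path 21 days.
The critical path is still S1→S2→S5; finish is now 21 days.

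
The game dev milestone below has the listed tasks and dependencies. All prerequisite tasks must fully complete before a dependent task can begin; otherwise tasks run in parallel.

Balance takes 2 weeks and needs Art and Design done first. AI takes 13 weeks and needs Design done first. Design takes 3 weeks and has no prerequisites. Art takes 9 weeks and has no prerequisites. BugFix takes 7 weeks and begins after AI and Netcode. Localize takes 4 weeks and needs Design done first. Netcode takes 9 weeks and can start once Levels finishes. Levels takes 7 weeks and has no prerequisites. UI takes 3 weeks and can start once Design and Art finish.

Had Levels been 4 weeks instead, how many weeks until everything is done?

Actual critical path: Levels→Netcode→BugFix = 7+9+7 = 23 ⇒ 23 weeks.
Levels is on the critical path; changing it to 4 makes that path 20 weeks.
New critical path: Design→AI→BugFix = 3+13+7 = 23 ⇒ 23 weeks.

23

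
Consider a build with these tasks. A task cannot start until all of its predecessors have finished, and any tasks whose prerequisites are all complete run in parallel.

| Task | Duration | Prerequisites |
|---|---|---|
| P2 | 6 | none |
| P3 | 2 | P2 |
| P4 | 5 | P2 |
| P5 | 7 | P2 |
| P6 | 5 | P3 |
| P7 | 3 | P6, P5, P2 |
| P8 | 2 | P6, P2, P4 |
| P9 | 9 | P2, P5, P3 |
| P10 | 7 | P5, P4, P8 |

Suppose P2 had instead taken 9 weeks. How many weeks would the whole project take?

25

Critical path before the change: P2→P3→P6→P8→P10 = 6+2+5+2+7 = 22 giving 22 weeks.
P2 is on the critical path; changing it to 9 makes that path 25 weeks.
No other chain overtakes it, so the finish is 25 weeks.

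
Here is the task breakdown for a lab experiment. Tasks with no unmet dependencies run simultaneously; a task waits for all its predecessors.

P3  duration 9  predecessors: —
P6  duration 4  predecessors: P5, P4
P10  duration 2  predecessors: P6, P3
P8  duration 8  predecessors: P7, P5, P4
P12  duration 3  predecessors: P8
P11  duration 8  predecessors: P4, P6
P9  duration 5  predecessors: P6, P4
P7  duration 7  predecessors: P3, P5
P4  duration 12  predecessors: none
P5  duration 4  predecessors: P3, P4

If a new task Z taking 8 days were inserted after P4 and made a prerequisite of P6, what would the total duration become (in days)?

34

Originally the plan takes 34 days.
With Z inserted, P6 now waits for max(P5, P4, Z).
New critical path: P4→P5→P7→P8→P12 = 12+4+7+8+3 = 34 ⇒ 34 days.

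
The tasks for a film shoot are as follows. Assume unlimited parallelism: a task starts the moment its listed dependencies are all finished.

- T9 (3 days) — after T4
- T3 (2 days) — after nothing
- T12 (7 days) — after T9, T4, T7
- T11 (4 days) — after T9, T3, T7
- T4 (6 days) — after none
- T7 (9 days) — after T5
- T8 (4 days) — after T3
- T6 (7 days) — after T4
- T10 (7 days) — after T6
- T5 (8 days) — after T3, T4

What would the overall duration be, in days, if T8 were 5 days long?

30

Critical path before the change: T4→T5→T7→T12 = 6+8+9+7 = 30 giving 30 days.
The longest path through T8 is only 6 days, so T8 has float 24.
The critical path is still T4→T5→T7→T12; finish is now 30 days.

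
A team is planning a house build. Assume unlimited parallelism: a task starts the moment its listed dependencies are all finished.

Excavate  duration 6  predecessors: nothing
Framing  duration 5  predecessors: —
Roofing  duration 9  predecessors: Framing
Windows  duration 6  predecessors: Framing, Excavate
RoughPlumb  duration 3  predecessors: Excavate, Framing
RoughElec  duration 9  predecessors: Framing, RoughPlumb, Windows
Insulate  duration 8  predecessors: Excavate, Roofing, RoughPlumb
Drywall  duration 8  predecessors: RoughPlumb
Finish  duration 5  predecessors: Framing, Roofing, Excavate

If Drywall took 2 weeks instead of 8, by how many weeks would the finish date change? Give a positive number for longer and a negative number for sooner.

The binding path is Framing→Roofing→Insulate = 5+9+8 = 22; finish at 22 weeks.
Drywall is off the critical path — its longest chain is 17 weeks, giving 5 of slack.
The critical path is still Framing→Roofing→Insulate; finish is now 22 weeks.
Change in finish: 22 − 22 = +0 weeks.

0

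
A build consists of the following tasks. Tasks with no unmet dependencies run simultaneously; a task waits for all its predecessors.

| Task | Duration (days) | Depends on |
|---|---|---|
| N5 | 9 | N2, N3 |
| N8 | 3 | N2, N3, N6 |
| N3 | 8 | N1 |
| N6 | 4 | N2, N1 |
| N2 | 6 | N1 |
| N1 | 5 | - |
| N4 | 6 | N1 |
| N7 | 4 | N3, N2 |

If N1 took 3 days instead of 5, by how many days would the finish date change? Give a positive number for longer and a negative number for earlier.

Baseline: N1→N3→N5 = 5+8+9 = 22 → 22 days.
N1 lies on that path, so at 3 days the path becomes 20 days.
No other chain overtakes it, so the finish is 20 days.
Change in finish: 20 − 22 = -2 days.

-2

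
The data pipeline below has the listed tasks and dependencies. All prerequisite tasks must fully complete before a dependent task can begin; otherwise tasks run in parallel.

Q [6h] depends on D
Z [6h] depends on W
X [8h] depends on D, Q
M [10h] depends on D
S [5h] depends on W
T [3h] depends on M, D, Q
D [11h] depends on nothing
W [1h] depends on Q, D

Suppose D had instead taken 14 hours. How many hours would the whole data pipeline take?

28

Actual critical path: D→Q→X = 11+6+8 = 25 ⇒ 25 hours.
D is on the critical path; changing it to 14 makes that path 28 hours.
That remains the longest chain; total 28 hours.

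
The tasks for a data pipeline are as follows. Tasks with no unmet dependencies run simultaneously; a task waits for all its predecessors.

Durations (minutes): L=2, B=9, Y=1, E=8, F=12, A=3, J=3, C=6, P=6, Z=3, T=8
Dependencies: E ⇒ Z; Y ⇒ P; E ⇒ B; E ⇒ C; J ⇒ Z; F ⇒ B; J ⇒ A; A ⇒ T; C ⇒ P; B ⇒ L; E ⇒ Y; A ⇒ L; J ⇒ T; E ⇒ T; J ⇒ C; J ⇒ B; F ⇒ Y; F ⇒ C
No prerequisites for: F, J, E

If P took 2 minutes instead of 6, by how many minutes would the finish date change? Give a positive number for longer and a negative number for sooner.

Baseline: F→C→P = 12+6+6 = 24 → 24 minutes.
P is on the critical path; changing it to 2 makes that path 20 minutes.
New critical path: F→B→L = 12+9+2 = 23 ⇒ 23 minutes.
Change in finish: 23 − 24 = -1 minutes.

-1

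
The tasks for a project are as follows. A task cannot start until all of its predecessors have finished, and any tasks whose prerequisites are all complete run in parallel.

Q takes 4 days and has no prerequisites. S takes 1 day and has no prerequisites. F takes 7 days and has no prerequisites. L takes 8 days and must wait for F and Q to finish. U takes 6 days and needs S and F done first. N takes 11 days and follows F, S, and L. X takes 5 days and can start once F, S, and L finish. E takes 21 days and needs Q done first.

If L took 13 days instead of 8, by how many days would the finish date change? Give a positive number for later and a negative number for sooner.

5

Critical path before the change: F→L→N = 7+8+11 = 26 giving 26 days.
L is on the critical path; changing it to 13 makes that path 31 days.
That remains the longest chain; total 31 days.
Change in finish: 31 − 26 = +5 days.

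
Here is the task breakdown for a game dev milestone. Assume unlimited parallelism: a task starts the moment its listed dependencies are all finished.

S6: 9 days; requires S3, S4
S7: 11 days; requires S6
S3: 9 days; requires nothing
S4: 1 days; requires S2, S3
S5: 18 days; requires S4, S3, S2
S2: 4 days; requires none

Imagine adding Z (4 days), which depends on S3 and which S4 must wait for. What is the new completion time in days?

Originally the schedule takes 30 days.
With Z inserted, S4 now waits for max(S2, S3, Z).
New critical path: S3→Z→S4→S6→S7 = 9+4+1+9+11 = 34 ⇒ 34 days.

34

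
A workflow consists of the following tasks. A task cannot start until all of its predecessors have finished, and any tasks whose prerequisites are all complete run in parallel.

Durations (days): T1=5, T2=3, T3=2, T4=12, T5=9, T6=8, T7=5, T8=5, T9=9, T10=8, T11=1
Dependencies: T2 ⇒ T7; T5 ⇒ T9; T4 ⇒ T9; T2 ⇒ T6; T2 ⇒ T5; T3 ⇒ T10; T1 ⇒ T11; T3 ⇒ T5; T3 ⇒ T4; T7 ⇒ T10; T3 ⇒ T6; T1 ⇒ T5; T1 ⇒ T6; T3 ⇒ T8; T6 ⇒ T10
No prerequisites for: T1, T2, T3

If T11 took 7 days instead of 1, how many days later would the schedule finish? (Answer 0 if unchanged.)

The binding path is T1→T5→T9 = 5+9+9 = 23; finish at 23 days.
The longest path through T11 is only 6 days, so T11 has float 17.
The critical path is still T1→T5→T9; finish is now 23 days.
Change in finish: 23 − 23 = +0 days.

0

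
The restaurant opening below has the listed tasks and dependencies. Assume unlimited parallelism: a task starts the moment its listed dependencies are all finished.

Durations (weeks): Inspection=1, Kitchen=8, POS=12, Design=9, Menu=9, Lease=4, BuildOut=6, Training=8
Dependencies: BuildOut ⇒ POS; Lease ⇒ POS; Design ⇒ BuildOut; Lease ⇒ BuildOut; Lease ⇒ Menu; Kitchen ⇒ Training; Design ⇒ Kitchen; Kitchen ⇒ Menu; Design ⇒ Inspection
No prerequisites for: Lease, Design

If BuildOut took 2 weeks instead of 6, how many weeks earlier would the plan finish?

As given, the longest chain is Design→BuildOut→POS = 9+6+12 = 27, so the finish is 27 weeks.
BuildOut lies on that path, so at 2 weeks the path becomes 23 weeks.
The binding chain switches to Design→Kitchen→Menu = 9+8+9 = 26; finish 26 weeks.
Change in finish: 26 − 27 = -1 weeks.

1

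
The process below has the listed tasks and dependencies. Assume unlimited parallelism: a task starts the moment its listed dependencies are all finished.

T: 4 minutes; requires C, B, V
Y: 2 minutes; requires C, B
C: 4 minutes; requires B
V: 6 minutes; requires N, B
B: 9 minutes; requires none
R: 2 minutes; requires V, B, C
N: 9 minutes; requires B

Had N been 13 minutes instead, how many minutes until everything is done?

Baseline: B→N→V→T = 9+9+6+4 = 28 → 28 minutes.
N is on the critical path; changing it to 13 makes that path 32 minutes.
No other chain overtakes it, so the finish is 32 minutes.

32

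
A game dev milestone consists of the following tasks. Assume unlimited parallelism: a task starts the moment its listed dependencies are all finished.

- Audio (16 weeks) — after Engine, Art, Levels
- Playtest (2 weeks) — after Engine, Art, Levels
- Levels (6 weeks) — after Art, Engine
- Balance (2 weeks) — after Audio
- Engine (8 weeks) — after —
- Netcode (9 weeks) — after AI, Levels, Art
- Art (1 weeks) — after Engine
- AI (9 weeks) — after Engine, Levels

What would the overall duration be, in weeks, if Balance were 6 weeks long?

37

Baseline: Engine→Art→Levels→Audio→Balance = 8+1+6+16+2 = 33 → 33 weeks.
Balance is on the critical path; changing it to 6 makes that path 37 weeks.
The critical path is still Engine→Art→Levels→Audio→Balance; finish is now 37 weeks.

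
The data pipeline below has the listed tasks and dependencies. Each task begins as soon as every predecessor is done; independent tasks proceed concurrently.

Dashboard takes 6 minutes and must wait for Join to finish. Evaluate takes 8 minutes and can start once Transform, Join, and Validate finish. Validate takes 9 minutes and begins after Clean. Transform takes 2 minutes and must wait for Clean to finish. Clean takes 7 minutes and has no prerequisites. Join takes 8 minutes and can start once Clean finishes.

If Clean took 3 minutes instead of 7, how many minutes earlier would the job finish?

4

Baseline: Clean→Validate→Evaluate = 7+9+8 = 24 → 24 minutes.
Clean is on the critical path; changing it to 3 makes that path 20 minutes.
The critical path is still Clean→Validate→Evaluate; finish is now 20 minutes.
Change in finish: 20 − 24 = -4 minutes.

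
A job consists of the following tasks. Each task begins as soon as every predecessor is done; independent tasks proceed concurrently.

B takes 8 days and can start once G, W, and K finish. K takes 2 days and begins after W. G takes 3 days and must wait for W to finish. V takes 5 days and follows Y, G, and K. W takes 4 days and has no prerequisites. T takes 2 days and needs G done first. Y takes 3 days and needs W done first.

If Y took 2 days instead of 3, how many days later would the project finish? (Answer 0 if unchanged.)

Actual critical path: W→G→B = 4+3+8 = 15 ⇒ 15 days.
Y has 3 days of float (longest path through it is 12).
That remains the longest chain; total 15 days.
Change in finish: 15 − 15 = +0 days.

0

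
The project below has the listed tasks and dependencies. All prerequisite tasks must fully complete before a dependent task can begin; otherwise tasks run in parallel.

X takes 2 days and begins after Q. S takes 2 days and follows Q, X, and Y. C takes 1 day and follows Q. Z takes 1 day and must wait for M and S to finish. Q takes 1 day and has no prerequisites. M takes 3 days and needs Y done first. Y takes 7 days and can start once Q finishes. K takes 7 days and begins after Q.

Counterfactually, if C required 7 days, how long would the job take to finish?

The binding path is Q→Y→M→Z = 1+7+3+1 = 12; finish at 12 days.
C is off the critical path — its longest chain is 2 days, giving 10 of slack.
No other chain overtakes it, so the finish is 12 days.

12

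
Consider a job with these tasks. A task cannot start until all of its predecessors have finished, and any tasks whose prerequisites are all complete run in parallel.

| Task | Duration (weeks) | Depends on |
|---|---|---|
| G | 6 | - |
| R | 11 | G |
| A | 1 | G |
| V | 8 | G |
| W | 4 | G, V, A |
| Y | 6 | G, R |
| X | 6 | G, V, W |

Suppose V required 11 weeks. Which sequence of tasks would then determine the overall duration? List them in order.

G, V, W, X

Critical path before the change: G→V→W→X = 6+8+4+6 = 24 giving 24 weeks.
V is on the critical path; changing it to 11 makes that path 27 weeks.
That remains the longest chain; total 27 weeks.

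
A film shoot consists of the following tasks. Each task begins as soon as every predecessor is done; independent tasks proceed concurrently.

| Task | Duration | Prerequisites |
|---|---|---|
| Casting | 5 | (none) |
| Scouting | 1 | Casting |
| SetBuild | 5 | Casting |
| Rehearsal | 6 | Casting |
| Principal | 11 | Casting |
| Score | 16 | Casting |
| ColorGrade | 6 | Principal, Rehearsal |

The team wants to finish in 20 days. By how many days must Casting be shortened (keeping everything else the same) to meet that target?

Current finish: 22 days; target: 20.
Casting is on every critical path, so each day cut from Casting cuts the finish by one (this holds down to a finish of 18).
Need 22 − 20 = 2 days off Casting → Casting becomes 3 days, finish becomes 20.

2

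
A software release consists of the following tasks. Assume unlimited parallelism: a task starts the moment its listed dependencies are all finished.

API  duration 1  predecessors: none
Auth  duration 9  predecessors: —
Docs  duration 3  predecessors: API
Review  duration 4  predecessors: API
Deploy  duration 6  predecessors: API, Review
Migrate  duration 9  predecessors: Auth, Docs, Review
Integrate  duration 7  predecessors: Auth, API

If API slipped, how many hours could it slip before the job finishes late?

4

Critical path: Auth→Migrate = 9+9 = 18, so the finish is 18 hours.
Longest path through API: 14 hours (earliest finish 1, latest finish 5).
Slack of API = 4 − 0 = 4 hours.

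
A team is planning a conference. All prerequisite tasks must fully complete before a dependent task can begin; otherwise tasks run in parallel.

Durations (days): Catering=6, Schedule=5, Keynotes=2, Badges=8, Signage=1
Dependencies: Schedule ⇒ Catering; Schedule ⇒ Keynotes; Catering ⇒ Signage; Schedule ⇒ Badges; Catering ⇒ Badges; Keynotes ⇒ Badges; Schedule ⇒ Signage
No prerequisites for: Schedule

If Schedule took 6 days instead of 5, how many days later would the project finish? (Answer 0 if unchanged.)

Critical path before the change: Schedule→Catering→Badges = 5+6+8 = 19 giving 19 days.
Schedule lies on that path, so at 6 days the path becomes 20 days.
The critical path is still Schedule→Catering→Badges; finish is now 20 days.
Change in finish: 20 − 19 = +1 days.

1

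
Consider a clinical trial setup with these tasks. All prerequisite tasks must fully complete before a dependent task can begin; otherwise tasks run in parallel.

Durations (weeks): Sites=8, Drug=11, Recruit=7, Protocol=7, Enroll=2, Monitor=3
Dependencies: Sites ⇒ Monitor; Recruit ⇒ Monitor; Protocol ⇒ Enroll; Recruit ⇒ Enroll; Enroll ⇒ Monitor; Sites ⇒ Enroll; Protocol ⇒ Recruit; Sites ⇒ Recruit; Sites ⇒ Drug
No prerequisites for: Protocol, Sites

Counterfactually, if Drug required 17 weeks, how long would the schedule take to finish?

Baseline: Sites→Recruit→Enroll→Monitor = 8+7+2+3 = 20 → 20 weeks.
Drug is off the critical path — its longest chain is 19 weeks, giving 1 of slack.
The binding chain switches to Sites→Drug = 8+17 = 25; finish 25 weeks.

25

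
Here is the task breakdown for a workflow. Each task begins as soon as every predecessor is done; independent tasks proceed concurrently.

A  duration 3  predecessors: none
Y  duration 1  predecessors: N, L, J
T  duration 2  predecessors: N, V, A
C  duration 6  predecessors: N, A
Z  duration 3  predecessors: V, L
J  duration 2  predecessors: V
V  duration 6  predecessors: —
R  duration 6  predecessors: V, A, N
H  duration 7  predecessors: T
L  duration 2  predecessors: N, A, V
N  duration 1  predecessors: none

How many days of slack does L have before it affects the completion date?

The longest chain is V→T→H = 6+2+7 = 15; overall finish 15 days.
L finishes as early as 8 and must finish by 12.
Float = 15 − 11 = 4.

4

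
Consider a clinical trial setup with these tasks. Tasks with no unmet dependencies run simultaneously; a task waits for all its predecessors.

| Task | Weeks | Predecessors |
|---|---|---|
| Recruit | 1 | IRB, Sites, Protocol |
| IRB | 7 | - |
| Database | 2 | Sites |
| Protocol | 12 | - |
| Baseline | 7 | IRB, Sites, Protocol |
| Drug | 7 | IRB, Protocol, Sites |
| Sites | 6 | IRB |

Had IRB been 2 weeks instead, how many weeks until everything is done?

19

Critical path before the change: IRB→Sites→Drug = 7+6+7 = 20 giving 20 weeks.
IRB is on the critical path; changing it to 2 makes that path 15 weeks.
New critical path: Protocol→Drug = 12+7 = 19 ⇒ 19 weeks.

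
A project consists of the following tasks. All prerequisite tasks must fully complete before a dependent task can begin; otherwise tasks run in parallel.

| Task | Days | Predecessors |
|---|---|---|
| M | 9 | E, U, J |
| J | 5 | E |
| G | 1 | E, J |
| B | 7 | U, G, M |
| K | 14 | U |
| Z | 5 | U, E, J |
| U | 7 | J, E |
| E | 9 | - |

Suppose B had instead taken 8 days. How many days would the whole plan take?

Baseline: E→J→U→M→B = 9+5+7+9+7 = 37 → 37 days.
Since B is critical, the +1 change carries straight to that chain (now 38 days).
That remains the longest chain; total 38 days.

38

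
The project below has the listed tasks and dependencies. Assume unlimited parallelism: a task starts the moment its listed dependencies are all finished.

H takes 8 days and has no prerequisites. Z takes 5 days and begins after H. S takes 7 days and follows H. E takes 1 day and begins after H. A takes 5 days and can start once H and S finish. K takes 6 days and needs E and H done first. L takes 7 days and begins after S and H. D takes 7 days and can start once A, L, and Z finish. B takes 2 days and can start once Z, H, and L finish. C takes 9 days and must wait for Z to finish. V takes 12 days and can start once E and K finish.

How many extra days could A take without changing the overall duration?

2

The longest chain is H→S→L→D = 8+7+7+7 = 29; overall finish 29 days.
A finishes as early as 20 and must finish by 22.
So A can slip 22 − 20 = 2 days.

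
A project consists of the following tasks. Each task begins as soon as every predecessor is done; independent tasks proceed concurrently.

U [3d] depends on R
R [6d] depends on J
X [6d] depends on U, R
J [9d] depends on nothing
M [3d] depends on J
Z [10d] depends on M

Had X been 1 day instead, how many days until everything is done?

22

Critical path before the change: J→R→U→X = 9+6+3+6 = 24 giving 24 days.
Since X is critical, the -5 change carries straight to that chain (now 19 days).
New critical path: J→M→Z = 9+3+10 = 22 ⇒ 22 days.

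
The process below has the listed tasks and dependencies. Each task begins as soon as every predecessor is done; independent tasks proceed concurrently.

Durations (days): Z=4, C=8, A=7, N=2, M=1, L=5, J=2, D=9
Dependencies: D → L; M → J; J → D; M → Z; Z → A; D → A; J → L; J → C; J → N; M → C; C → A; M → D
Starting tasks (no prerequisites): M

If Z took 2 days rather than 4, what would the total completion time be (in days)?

19

Critical path before the change: M→J→D→A = 1+2+9+7 = 19 giving 19 days.
Z has 7 days of float (longest path through it is 12).
No other chain overtakes it, so the finish is 19 days.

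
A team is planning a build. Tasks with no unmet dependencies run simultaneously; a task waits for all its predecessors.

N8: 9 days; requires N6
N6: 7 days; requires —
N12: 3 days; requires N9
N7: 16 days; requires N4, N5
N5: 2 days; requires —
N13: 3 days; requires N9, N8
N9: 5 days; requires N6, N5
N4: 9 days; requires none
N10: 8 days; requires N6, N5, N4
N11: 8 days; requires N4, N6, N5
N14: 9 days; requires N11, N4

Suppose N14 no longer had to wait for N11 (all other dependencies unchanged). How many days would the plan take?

25

With the dependency in place, N4→N11→N14 = 9+8+9 = 26 sets the finish at 26 days.
Without N11→N14, N14's earliest start moves from 17 to 9.
After: N4→N7 = 9+16 = 25 → 25 days.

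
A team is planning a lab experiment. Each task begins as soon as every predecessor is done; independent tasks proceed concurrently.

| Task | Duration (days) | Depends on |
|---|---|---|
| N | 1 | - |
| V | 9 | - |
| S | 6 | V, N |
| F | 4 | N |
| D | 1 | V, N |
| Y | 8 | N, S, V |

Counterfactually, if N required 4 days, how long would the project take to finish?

As given, the longest chain is V→S→Y = 9+6+8 = 23, so the finish is 23 days.
N is off the critical path — its longest chain is 15 days, giving 8 of slack.
No other chain overtakes it, so the finish is 23 days.

23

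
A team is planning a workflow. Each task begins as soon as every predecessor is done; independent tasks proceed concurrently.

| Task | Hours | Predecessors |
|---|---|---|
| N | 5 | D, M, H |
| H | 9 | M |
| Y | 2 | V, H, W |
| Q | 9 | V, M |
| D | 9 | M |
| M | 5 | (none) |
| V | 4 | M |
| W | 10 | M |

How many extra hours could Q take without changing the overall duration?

1

Critical path: M→D→N = 5+9+5 = 19, so the finish is 19 hours.
Q finishes as early as 18 and must finish by 19.
Slack of Q = 10 − 9 = 1 hour.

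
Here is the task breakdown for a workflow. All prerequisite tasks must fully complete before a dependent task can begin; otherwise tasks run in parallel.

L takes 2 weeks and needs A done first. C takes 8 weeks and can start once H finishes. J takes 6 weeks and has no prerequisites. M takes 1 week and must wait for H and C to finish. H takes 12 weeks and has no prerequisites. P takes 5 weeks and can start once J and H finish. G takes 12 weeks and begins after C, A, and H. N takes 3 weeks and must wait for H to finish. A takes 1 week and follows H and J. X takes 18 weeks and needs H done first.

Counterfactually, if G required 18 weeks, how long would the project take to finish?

As given, the longest chain is H→C→G = 12+8+12 = 32, so the finish is 32 weeks.
G is on the critical path; changing it to 18 makes that path 38 weeks.
No other chain overtakes it, so the finish is 38 weeks.

38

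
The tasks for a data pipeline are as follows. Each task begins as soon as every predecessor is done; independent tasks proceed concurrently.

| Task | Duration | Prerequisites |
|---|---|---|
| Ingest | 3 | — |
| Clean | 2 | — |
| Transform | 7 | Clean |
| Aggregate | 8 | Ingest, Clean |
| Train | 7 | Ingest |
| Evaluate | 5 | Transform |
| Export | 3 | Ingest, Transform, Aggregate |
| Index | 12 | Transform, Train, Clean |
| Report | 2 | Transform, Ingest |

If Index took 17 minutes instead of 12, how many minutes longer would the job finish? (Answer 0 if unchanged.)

5

The binding path is Ingest→Train→Index = 3+7+12 = 22; finish at 22 minutes.
Index is on the critical path; changing it to 17 makes that path 27 minutes.
The critical path is still Ingest→Train→Index; finish is now 27 minutes.
Change in finish: 27 − 22 = +5 minutes.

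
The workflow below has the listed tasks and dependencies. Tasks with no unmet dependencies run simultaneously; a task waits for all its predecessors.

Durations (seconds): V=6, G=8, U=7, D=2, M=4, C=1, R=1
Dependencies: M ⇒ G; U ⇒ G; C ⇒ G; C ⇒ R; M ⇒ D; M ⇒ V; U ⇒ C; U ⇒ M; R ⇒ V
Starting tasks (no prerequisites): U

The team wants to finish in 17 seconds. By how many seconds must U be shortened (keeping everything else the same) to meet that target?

2

Current finish: 19 seconds; target: 17.
U is on every critical path, so each second cut from U cuts the finish by one (this holds down to a finish of 13).
Need 19 − 17 = 2 seconds off U → U becomes 5 seconds, finish becomes 17.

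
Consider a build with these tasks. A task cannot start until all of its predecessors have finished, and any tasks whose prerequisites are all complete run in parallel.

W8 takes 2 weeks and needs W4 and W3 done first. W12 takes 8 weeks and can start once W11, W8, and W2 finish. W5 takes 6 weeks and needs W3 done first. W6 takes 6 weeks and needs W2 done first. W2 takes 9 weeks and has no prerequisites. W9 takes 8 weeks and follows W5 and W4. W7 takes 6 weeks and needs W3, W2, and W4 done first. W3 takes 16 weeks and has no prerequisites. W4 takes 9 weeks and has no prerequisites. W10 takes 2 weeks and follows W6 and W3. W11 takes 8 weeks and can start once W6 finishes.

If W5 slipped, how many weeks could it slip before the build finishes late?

1

W2→W6→W11→W12 = 9+6+8+8 = 31 sets the makespan at 31 weeks.
W5 finishes as early as 22 and must finish by 23.
Float = 31 − 30 = 1.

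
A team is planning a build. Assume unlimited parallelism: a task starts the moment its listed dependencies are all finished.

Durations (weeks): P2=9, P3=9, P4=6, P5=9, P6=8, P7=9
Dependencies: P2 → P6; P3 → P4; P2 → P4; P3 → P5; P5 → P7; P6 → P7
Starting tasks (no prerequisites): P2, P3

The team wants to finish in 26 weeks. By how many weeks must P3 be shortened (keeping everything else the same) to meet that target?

1

Current finish: 27 weeks; target: 26.
P3 is on every critical path, so each week cut from P3 cuts the finish by one (this holds down to a finish of 26).
Need 27 − 26 = 1 week off P3 → P3 becomes 8 weeks, finish becomes 26.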